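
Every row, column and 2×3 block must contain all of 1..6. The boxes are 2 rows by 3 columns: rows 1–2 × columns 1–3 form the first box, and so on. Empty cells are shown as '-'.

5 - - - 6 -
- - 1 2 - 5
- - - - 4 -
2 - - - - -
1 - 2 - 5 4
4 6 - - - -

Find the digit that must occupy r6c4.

r2c5 = 3: row 2 has {1,2,5}; col 5 has {4,5,6}; box has {2,5,6} → only 3 remains.
r4c5 = 1: row 4 has {2}; col 5 has {3,4,5,6}; box has {4} → only 1 remains.
r5c2 = 3: row 5 has {1,2,4,5}; col 2 has {6}; box has {1,2,4,6} → only 3 remains.
r5c4 = 6: row 5 has {1,2,3,4,5}; col 4 has {2}; box has {4,5} → only 6 remains.
r6c3 = 5: row 6 has {4,6}; col 3 has {1,2}; box has {1,2,3,4,6} → only 5 remains.
r6c5 = 2: row 6 has {4,5,6}; col 5 has {1,3,4,5,6}; box has {4,5,6} → only 2 remains.
r1c6 = 1: row 1 has {5,6}; col 6 has {4,5}; box has {2,3,5,6} → only 1 remains.
r2c1 = 6: row 2 has {1,2,3,5}; col 1 has {1,2,4,5}; box has {1,5} → only 6 remains.
r2c2 = 4: row 2 has {1,2,3,5,6}; col 2 has {3,6}; box has {1,5,6} → only 4 remains.
r3c1 = 3: row 3 has {4}; col 1 has {1,2,4,5,6}; box has {2} → only 3 remains.
r3c3 = 6: row 3 has {3,4}; col 3 has {1,2,5}; box has {2,3} → only 6 remains.
r3c4 = 5: row 3 has {3,4,6}; col 4 has {2,6}; box has {1,4} → only 5 remains.
r3c6 = 2: row 3 has {3,4,5,6}; col 6 has {1,4,5}; box has {1,4,5} → only 2 remains.
r4c2 = 5: row 4 has {1,2}; col 2 has {3,4,6}; box has {2,3,6} → only 5 remains.
r4c3 = 4: row 4 has {1,2,5}; col 3 has {1,2,5,6}; box has {2,3,5,6} → only 4 remains.
r4c4 = 3: row 4 has {1,2,4,5}; col 4 has {2,5,6}; box has {1,2,4,5} → only 3 remains.
r4c6 = 6: row 4 has {1,2,3,4,5}; col 6 has {1,2,4,5}; box has {1,2,3,4,5} → only 6 remains.
r6c4 = 1: row 6 has {2,4,5,6}; col 4 has {2,3,5,6}; box has {2,4,5,6} → only 1 remains.

1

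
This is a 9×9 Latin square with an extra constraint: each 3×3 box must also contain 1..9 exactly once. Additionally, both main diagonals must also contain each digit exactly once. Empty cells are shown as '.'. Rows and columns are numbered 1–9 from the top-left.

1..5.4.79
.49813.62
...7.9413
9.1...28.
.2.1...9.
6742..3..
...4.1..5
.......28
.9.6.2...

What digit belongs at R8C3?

7

R1C7 = 8: row 1 has {1,4,5,7,9}; col 7 has {2,3,4}; box has {1,2,3,4,6,7,9} → only 8 remains.
R2C7 = 5: row 2 has {1,2,3,4,6,8,9}; col 7 has {2,3,4,8}; box has {1,2,3,4,6,7,8,9} → only 5 remains.
R4C4 = 3: row 4 has {1,2,8,9}; col 4 has {1,2,4,5,6,7,8}; box has {1,2}; main diagonal has {1,2,4} → only 3 remains.
R6C8 = 5: row 6 has {2,3,4,6,7}; col 8 has {1,2,6,7,8,9}; box has {2,3,8,9} → only 5 remains.
R6C9 = 1: row 6 has {2,3,4,5,6,7}; col 9 has {2,3,5,8,9}; box has {2,3,5,8,9} → only 1 remains.
R7C8 = 3: row 7 has {1,4,5}; col 8 has {1,2,5,6,7,8,9}; box has {2,5,8} → only 3 remains.
R8C4 = 9: row 8 has {2,8}; col 4 has {1,2,3,4,5,6,7,8}; box has {1,2,4,6} → only 9 remains.
R9C8 = 4: row 9 has {2,6,9}; col 8 has {1,2,3,5,6,7,8,9}; box has {2,3,5,8} → only 4 remains.
R9C9 = 7: row 9 has {2,4,6,9}; col 9 has {1,2,3,5,8,9}; box has {2,3,4,5,8}; main diagonal has {1,2,3,4} → only 7 remains.
R2C1 = 7: row 2 has {1,2,3,4,5,6,8,9}; col 1 has {1,6,9}; box has {1,4,9} → only 7 remains.
R4C2 = 5: row 4 has {1,2,3,8,9}; col 2 has {2,4,7,9}; box has {1,2,4,6,7,9} → only 5 remains.
R4C6 = 7: row 4 has {1,2,3,5,8,9}; col 6 has {1,2,3,4,9}; box has {1,2,3}; anti-diagonal has {2,4,6,9} → only 7 remains.
R6C6 = 8: row 6 has {1,2,3,4,5,6,7}; col 6 has {1,2,3,4,7,9}; box has {1,2,3,7}; main diagonal has {1,2,3,4,7} → only 8 remains.
R7C3 = 8: row 7 has {1,3,4,5}; col 3 has {1,4,9}; box has {9}; anti-diagonal has {2,4,6,7,9} → only 8 remains.
R7C5 = 7: row 7 has {1,3,4,5,8}; col 5 has {1}; box has {1,2,4,6,9} → only 7 remains.
R8C6 = 5: row 8 has {2,8,9}; col 6 has {1,2,3,4,7,8,9}; box has {1,2,4,6,7,9} → only 5 remains.
R9C7 = 1: row 9 has {2,4,6,7,9}; col 7 has {2,3,4,5,8}; box has {2,3,4,5,7,8} → only 1 remains.
R5C3 = 3: row 5 has {1,2,9}; col 3 has {1,4,8,9}; box has {1,2,4,5,6,7,9} → only 3 remains.
R5C5 = 5: row 5 has {1,2,3,9}; col 5 has {1,7}; box has {1,2,3,7,8}; main diagonal has {1,2,3,4,7,8}; anti-diagonal has {2,4,6,7,8,9} → only 5 remains.
R5C6 = 6: row 5 has {1,2,3,5,9}; col 6 has {1,2,3,4,5,7,8,9}; box has {1,2,3,5,7,8} → only 6 remains.
R5C7 = 7: row 5 has {1,2,3,5,6,9}; col 7 has {1,2,3,4,5,8}; box has {1,2,3,5,8,9} → only 7 remains.
R5C9 = 4: row 5 has {1,2,3,5,6,7,9}; col 9 has {1,2,3,5,7,8,9}; box has {1,2,3,5,7,8,9} → only 4 remains.
R6C5 = 9: row 6 has {1,2,3,4,5,6,7,8}; col 5 has {1,5,7}; box has {1,2,3,5,6,7,8} → only 9 remains.
R7C1 = 2: row 7 has {1,3,4,5,7,8}; col 1 has {1,6,7,9}; box has {8,9} → only 2 remains.
R7C2 = 6: row 7 has {1,2,3,4,5,7,8}; col 2 has {2,4,5,7,9}; box has {2,8,9} → only 6 remains.
R7C7 = 9: row 7 has {1,2,3,4,5,6,7,8}; col 7 has {1,2,3,4,5,7,8}; box has {1,2,3,4,5,7,8}; main diagonal has {1,2,3,4,5,7,8} → only 9 remains.
R8C3 = 7: row 8 has {2,5,8,9}; col 3 has {1,3,4,8,9}; box has {2,6,8,9} → only 7 remains.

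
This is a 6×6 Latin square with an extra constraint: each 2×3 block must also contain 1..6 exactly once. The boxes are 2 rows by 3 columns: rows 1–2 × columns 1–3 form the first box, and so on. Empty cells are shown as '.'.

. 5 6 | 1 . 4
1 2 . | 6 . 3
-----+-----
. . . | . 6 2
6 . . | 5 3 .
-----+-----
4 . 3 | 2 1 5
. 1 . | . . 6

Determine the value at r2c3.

4

r1c1 = 3: row 1 has {1,4,5,6}; col 1 has {1,4,6}; box has {1,2,5,6} → only 3 remains.
r1c5 = 2: row 1 has {1,3,4,5,6}; col 5 has {1,3,6}; box has {1,3,4,6} → only 2 remains.
r2c3 = 4: row 2 has {1,2,3,6}; col 3 has {3,6}; box has {1,2,3,5,6} → only 4 remains.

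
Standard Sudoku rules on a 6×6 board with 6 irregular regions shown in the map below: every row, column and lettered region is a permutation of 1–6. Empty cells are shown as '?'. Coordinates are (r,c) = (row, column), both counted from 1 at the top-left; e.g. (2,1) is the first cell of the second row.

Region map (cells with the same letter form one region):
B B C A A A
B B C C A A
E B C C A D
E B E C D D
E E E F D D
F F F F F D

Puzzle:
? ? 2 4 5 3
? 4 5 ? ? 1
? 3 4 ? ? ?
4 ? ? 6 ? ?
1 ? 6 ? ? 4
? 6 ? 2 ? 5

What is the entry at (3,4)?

1

(1,1) = 6: row 1 has {2,3,4,5}; col 1 has {1,4}; region has {3,4} → only 6 remains.
(1,2) = 1: row 1 has {2,3,4,5,6}; col 2 has {3,4,6}; region has {3,4,6} → only 1 remains.
(2,1) = 2: row 2 has {1,4,5}; col 1 has {1,4,6}; region has {1,3,4,6} → only 2 remains.
(2,4) = 3: row 2 has {1,2,4,5}; col 4 has {2,4,6}; region has {2,4,5,6} → only 3 remains.
(2,5) = 6: row 2 has {1,2,3,4,5}; col 5 has {5}; region has {1,3,4,5} → only 6 remains.
(3,1) = 5: row 3 has {3,4}; col 1 has {1,2,4,6}; region has {1,4,6} → only 5 remains.
(3,4) = 1: row 3 has {3,4,5}; col 4 has {2,3,4,6}; region has {2,3,4,5,6} → only 1 remains.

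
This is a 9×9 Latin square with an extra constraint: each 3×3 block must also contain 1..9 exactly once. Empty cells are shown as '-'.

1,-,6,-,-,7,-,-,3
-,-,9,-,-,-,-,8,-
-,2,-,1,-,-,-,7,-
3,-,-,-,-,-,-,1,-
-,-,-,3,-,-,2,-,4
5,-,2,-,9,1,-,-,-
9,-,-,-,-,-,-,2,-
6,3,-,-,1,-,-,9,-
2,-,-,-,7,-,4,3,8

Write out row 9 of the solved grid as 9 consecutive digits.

row 6, column 8 = 6: row 6 has {1,2,5,9}; col 8 has {1,2,3,7,8,9}; box has {1,2,4} → only 6 remains.
row 6, column 9 = 7: row 6 has {1,2,5,6,9}; col 9 has {3,4,8}; box has {1,2,4,6} → only 7 remains.
row 8, column 9 = 5: row 8 has {1,3,6,9}; col 9 has {3,4,7,8}; box has {2,3,4,8,9} → only 5 remains.
row 4, column 9 = 9: row 4 has {1,3}; col 9 has {3,4,5,7,8}; box has {1,2,4,6,7} → only 9 remains.
row 5, column 8 = 5: row 5 has {2,3,4}; col 8 has {1,2,3,6,7,8,9}; box has {1,2,4,6,7,9} → only 5 remains.
row 8, column 7 = 7: row 8 has {1,3,5,6,9}; col 7 has {2,4}; box has {2,3,4,5,8,9} → only 7 remains.
row 1, column 8 = 4: row 1 has {1,3,6,7}; col 8 has {1,2,3,5,6,7,8,9}; box has {3,7,8} → only 4 remains.
row 3, column 9 = 6: row 3 has {1,2,7}; col 9 has {3,4,5,7,8,9}; box has {3,4,7,8} → only 6 remains.
row 4, column 7 = 8: row 4 has {1,3,9}; col 7 has {2,4,7}; box has {1,2,4,5,6,7,9} → only 8 remains.
row 6, column 7 = 3: row 6 has {1,2,5,6,7,9}; col 7 has {2,4,7,8}; box has {1,2,4,5,6,7,8,9} → only 3 remains.
row 7, column 9 = 1: row 7 has {2,9}; col 9 has {3,4,5,6,7,8,9}; box has {2,3,4,5,7,8,9} → only 1 remains.
row 2, column 9 = 2: row 2 has {8,9}; col 9 has {1,3,4,5,6,7,8,9}; box has {3,4,6,7,8} → only 2 remains.
row 7, column 7 = 6: row 7 has {1,2,9}; col 7 has {2,3,4,7,8}; box has {1,2,3,4,5,7,8,9} → only 6 remains.
row 2, column 7 = 1: in row 2, 1 can only go here (every other open cell in that row sees a 1).
row 5, column 2 = 9: in row 5, 9 can only go here (every other open cell in that row sees a 9).
row 5, column 3 = 1: in row 5, 1 can only go here (every other open cell in that row sees a 1).
row 9, column 3 = 5: row 9 has {2,3,4,7,8}; col 3 has {1,2,6,9}; box has {2,3,6,9} → only 5 remains.
row 9, column 2 = 1: row 9 has {2,3,4,5,7,8}; col 2 has {2,3,9}; box has {2,3,5,6,9} → only 1 remains.
row 5, column 1 = 7: in row 5, 7 can only go here (every other open cell in that row sees a 7).
row 2, column 1 = 4: row 2 has {1,2,8,9}; col 1 has {1,2,3,5,6,7,9}; box has {1,2,6,9} → only 4 remains.
row 3, column 1 = 8: row 3 has {1,2,6,7}; col 1 has {1,2,3,4,5,6,7,9}; box has {1,2,4,6,9} → only 8 remains.
row 3, column 3 = 3: row 3 has {1,2,6,7,8}; col 3 has {1,2,5,6,9}; box has {1,2,4,6,8,9} → only 3 remains.
row 4, column 3 = 4: row 4 has {1,3,8,9}; col 3 has {1,2,3,5,6,9}; box has {1,2,3,5,7,9} → only 4 remains.
row 6, column 2 = 8: row 6 has {1,2,3,5,6,7,9}; col 2 has {1,2,3,9}; box has {1,2,3,4,5,7,9} → only 8 remains.
row 6, column 4 = 4: row 6 has {1,2,3,5,6,7,8,9}; col 4 has {1,3}; box has {1,3,9} → only 4 remains.
row 8, column 3 = 8: row 8 has {1,3,5,6,7,9}; col 3 has {1,2,3,4,5,6,9}; box has {1,2,3,5,6,9} → only 8 remains.
row 8, column 4 = 2: row 8 has {1,3,5,6,7,8,9}; col 4 has {1,3,4}; box has {1,7} → only 2 remains.
row 8, column 6 = 4: row 8 has {1,2,3,5,6,7,8,9}; col 6 has {1,7}; box has {1,2,7} → only 4 remains.
row 1, column 2 = 5: row 1 has {1,3,4,6,7}; col 2 has {1,2,3,8,9}; box has {1,2,3,4,6,8,9} → only 5 remains.
row 1, column 7 = 9: row 1 has {1,3,4,5,6,7}; col 7 has {1,2,3,4,6,7,8}; box has {1,2,3,4,6,7,8} → only 9 remains.
row 2, column 2 = 7: row 2 has {1,2,4,8,9}; col 2 has {1,2,3,5,8,9}; box has {1,2,3,4,5,6,8,9} → only 7 remains.
row 3, column 7 = 5: row 3 has {1,2,3,6,7,8}; col 7 has {1,2,3,4,6,7,8,9}; box has {1,2,3,4,6,7,8,9} → only 5 remains.
row 4, column 2 = 6: row 4 has {1,3,4,8,9}; col 2 has {1,2,3,5,7,8,9}; box has {1,2,3,4,5,7,8,9} → only 6 remains.
row 7, column 2 = 4: row 7 has {1,2,6,9}; col 2 has {1,2,3,5,6,7,8,9}; box has {1,2,3,5,6,8,9} → only 4 remains.
row 7, column 3 = 7: row 7 has {1,2,4,6,9}; col 3 has {1,2,3,4,5,6,8,9}; box has {1,2,3,4,5,6,8,9} → only 7 remains.
row 1, column 4 = 8: row 1 has {1,3,4,5,6,7,9}; col 4 has {1,2,3,4}; box has {1,7} → only 8 remains.
row 1, column 5 = 2: row 1 has {1,3,4,5,6,7,8,9}; col 5 has {1,7,9}; box has {1,7,8} → only 2 remains.
row 3, column 5 = 4: row 3 has {1,2,3,5,6,7,8}; col 5 has {1,2,7,9}; box has {1,2,7,8} → only 4 remains.
row 3, column 6 = 9: row 3 has {1,2,3,4,5,6,7,8}; col 6 has {1,4,7}; box has {1,2,4,7,8} → only 9 remains.
row 4, column 5 = 5: row 4 has {1,3,4,6,8,9}; col 5 has {1,2,4,7,9}; box has {1,3,4,9} → only 5 remains.
row 4, column 6 = 2: row 4 has {1,3,4,5,6,8,9}; col 6 has {1,4,7,9}; box has {1,3,4,5,9} → only 2 remains.
row 7, column 4 = 5: row 7 has {1,2,4,6,7,9}; col 4 has {1,2,3,4,8}; box has {1,2,4,7} → only 5 remains.
row 9, column 6 = 6: row 9 has {1,2,3,4,5,7,8}; col 6 has {1,2,4,7,9}; box has {1,2,4,5,7} → only 6 remains.
row 2, column 4 = 6: row 2 has {1,2,4,7,8,9}; col 4 has {1,2,3,4,5,8}; box has {1,2,4,7,8,9} → only 6 remains.
row 2, column 5 = 3: row 2 has {1,2,4,6,7,8,9}; col 5 has {1,2,4,5,7,9}; box has {1,2,4,6,7,8,9} → only 3 remains.
row 2, column 6 = 5: row 2 has {1,2,3,4,6,7,8,9}; col 6 has {1,2,4,6,7,9}; box has {1,2,3,4,6,7,8,9} → only 5 remains.
row 4, column 4 = 7: row 4 has {1,2,3,4,5,6,8,9}; col 4 has {1,2,3,4,5,6,8}; box has {1,2,3,4,5,9} → only 7 remains.
row 5, column 6 = 8: row 5 has {1,2,3,4,5,7,9}; col 6 has {1,2,4,5,6,7,9}; box has {1,2,3,4,5,7,9} → only 8 remains.
row 7, column 5 = 8: row 7 has {1,2,4,5,6,7,9}; col 5 has {1,2,3,4,5,7,9}; box has {1,2,4,5,6,7} → only 8 remains.
row 7, column 6 = 3: row 7 has {1,2,4,5,6,7,8,9}; col 6 has {1,2,4,5,6,7,8,9}; box has {1,2,4,5,6,7,8} → only 3 remains.
row 9, column 4 = 9: row 9 has {1,2,3,4,5,6,7,8}; col 4 has {1,2,3,4,5,6,7,8}; box has {1,2,3,4,5,6,7,8} → only 9 remains.

215976438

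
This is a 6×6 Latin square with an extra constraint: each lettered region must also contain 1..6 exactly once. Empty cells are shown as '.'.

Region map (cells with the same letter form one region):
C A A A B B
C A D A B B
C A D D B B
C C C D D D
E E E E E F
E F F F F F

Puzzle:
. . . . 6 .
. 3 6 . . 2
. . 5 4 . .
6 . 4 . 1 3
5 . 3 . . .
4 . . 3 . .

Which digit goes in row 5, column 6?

4

row 2, column 1 = 1: row 2 has {2,3,6}; col 1 has {4,5,6}; region has {4,6} → only 1 remains.
row 2, column 4 = 5: row 2 has {1,2,3,6}; col 4 has {3,4}; region has {3} → only 5 remains.
row 2, column 5 = 4: row 2 has {1,2,3,5,6}; col 5 has {1,6}; region has {2,6} → only 4 remains.
row 3, column 5 = 3: row 3 has {4,5}; col 5 has {1,4,6}; region has {2,4,6} → only 3 remains.
row 3, column 6 = 1: row 3 has {3,4,5}; col 6 has {2,3}; region has {2,3,4,6} → only 1 remains.
row 4, column 4 = 2: row 4 has {1,3,4,6}; col 4 has {3,4,5}; region has {1,3,4,5,6} → only 2 remains.
row 5, column 5 = 2: row 5 has {3,5}; col 5 has {1,3,4,6}; region has {3,4,5} → only 2 remains.
row 6, column 5 = 5: row 6 has {3,4}; col 5 has {1,2,3,4,6}; region has {3} → only 5 remains.
row 6, column 6 = 6: row 6 has {3,4,5}; col 6 has {1,2,3}; region has {3,5} → only 6 remains.
row 1, column 4 = 1: row 1 has {6}; col 4 has {2,3,4,5}; region has {3,5} → only 1 remains.
row 1, column 6 = 5: row 1 has {1,6}; col 6 has {1,2,3,6}; region has {1,2,3,4,6} → only 5 remains.
row 3, column 1 = 2: row 3 has {1,3,4,5}; col 1 has {1,4,5,6}; region has {1,4,6} → only 2 remains.
row 3, column 2 = 6: row 3 has {1,2,3,4,5}; col 2 has {3}; region has {1,3,5} → only 6 remains.
row 4, column 2 = 5: row 4 has {1,2,3,4,6}; col 2 has {3,6}; region has {1,2,4,6} → only 5 remains.
row 5, column 2 = 1: row 5 has {2,3,5}; col 2 has {3,5,6}; region has {2,3,4,5} → only 1 remains.
row 5, column 4 = 6: row 5 has {1,2,3,5}; col 4 has {1,2,3,4,5}; region has {1,2,3,4,5} → only 6 remains.
row 5, column 6 = 4: row 5 has {1,2,3,5,6}; col 6 has {1,2,3,5,6}; region has {3,5,6} → only 4 remains.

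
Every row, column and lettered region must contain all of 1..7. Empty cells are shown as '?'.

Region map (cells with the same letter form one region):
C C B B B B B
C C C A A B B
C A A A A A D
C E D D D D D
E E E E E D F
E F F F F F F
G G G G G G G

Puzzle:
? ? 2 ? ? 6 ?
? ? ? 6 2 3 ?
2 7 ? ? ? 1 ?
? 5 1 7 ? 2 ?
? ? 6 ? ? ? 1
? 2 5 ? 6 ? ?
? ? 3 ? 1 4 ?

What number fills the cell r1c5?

4

r3c3 = 4 (sole candidate).
r5c6 = 5 (sole candidate).
r6c6 = 7 (sole candidate).
r7c2 = 6 (sole candidate).
r2c3 = 7 (sole candidate).
r3c7 = 6 (hidden single in row 3).
r4c1 = 6 (hidden single in row 4).
r5c4 = 2 (hidden single in row 5).
r7c4 = 5 (sole candidate).
r3c4 = 3 (sole candidate).
r3c5 = 5 (sole candidate).
r6c4 = 4 (sole candidate).
r6c7 = 3 (sole candidate).
r7c1 = 7 (sole candidate).
r7c7 = 2 (sole candidate).
r1c4 = 1 (sole candidate).
r4c7 = 4 (sole candidate).
r6c1 = 1 (sole candidate).
r2c7 = 5 (sole candidate).
r4c5 = 3 (sole candidate).
r1c7 = 7 (sole candidate).
r2c1 = 4 (sole candidate).
r2c2 = 1 (sole candidate).
r5c1 = 3 (sole candidate).
r5c2 = 4 (sole candidate).
r5c5 = 7 (sole candidate).
r1c1 = 5 (sole candidate).
r1c2 = 3 (sole candidate).
r1c5 = 4: row 1 has {1,2,3,5,6,7}; col 5 has {1,2,3,5,6,7}; region has {1,2,3,5,6,7} → only 4 remains.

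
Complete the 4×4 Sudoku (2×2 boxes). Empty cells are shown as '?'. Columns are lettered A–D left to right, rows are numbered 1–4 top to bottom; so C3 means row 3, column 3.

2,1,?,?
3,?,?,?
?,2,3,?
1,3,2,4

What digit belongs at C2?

1

C1 = 4 (sole candidate).
D1 = 3 (sole candidate).
B2 = 4 (sole candidate).
C2 = 1: row 2 has {3,4}; col 3 has {2,3,4}; box has {3,4} → only 1 remains.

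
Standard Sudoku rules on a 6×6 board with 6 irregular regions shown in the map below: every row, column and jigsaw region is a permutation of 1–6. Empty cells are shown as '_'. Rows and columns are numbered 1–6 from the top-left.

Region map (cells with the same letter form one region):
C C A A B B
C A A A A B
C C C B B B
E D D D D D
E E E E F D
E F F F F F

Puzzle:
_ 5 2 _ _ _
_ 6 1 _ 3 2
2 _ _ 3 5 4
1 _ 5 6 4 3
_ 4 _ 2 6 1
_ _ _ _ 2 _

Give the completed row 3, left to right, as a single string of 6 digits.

216354

R1C4 = 4: row 1 has {2,5}; col 4 has {2,3,6}; region has {1,2,3,6} → only 4 remains.
R1C5 = 1: row 1 has {2,4,5}; col 5 has {2,3,4,5,6}; region has {2,3,4,5} → only 1 remains.
R1C6 = 6: row 1 has {1,2,4,5}; col 6 has {1,2,3,4}; region has {1,2,3,4,5} → only 6 remains.
R2C1 = 4: row 2 has {1,2,3,6}; col 1 has {1,2}; region has {2,5} → only 4 remains.
R2C4 = 5: row 2 has {1,2,3,4,6}; col 4 has {2,3,4,6}; region has {1,2,3,4,6} → only 5 remains.
R3C2 = 1: row 3 has {2,3,4,5}; col 2 has {4,5,6}; region has {2,4,5} → only 1 remains.
R3C3 = 6: row 3 has {1,2,3,4,5}; col 3 has {1,2,5}; region has {1,2,4,5} → only 6 remains.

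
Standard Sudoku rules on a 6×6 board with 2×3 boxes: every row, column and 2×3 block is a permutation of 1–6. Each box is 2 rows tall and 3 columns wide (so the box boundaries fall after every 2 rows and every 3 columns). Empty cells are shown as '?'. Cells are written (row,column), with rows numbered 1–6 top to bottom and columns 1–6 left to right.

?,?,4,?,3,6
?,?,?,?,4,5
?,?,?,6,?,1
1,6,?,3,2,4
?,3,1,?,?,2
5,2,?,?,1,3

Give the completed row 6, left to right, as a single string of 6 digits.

526413

(1,1) = 2 (sole candidate).
(1,4) = 1 (sole candidate).
(2,2) = 1 (sole candidate).
(2,4) = 2 (sole candidate).
(3,5) = 5 (sole candidate).
(4,3) = 5 (sole candidate).
(5,5) = 6 (sole candidate).
(6,3) = 6: row 6 has {1,2,3,5}; col 3 has {1,4,5}; box has {1,2,3,5} → only 6 remains.
(6,4) = 4: row 6 has {1,2,3,5,6}; col 4 has {1,2,3,6}; box has {1,2,3,6} → only 4 remains.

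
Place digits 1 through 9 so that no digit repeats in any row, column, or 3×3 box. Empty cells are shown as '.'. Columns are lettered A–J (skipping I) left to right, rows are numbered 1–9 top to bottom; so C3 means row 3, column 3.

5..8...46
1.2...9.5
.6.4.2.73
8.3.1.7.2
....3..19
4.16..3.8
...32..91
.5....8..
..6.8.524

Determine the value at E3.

5

D2 = 7 (sole candidate).
E2 = 6 (sole candidate).
F2 = 3 (sole candidate).
H2 = 8 (sole candidate).
A3 = 9 (sole candidate).
C3 = 8 (sole candidate).
E3 = 5: row 3 has {2,3,4,6,7,8,9}; col 5 has {1,2,3,6,8}; box has {2,3,4,6,7,8} → only 5 remains.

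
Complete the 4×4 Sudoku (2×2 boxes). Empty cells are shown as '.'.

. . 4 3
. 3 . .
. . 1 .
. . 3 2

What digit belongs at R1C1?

R2C3 = 2: row 2 has {3}; col 3 has {1,3,4}; box has {3,4} → only 2 remains.
R2C4 = 1: row 2 has {2,3}; col 4 has {2,3}; box has {2,3,4} → only 1 remains.
R3C4 = 4: row 3 has {1}; col 4 has {1,2,3}; box has {1,2,3} → only 4 remains.
R2C1 = 4: row 2 has {1,2,3}; col 1 has {}; box has {3} → only 4 remains.
R3C2 = 2: row 3 has {1,4}; col 2 has {3}; box has {} → only 2 remains.
R4C1 = 1: row 4 has {2,3}; col 1 has {4}; box has {2} → only 1 remains.
R4C2 = 4: row 4 has {1,2,3}; col 2 has {2,3}; box has {1,2} → only 4 remains.
R1C1 = 2: row 1 has {3,4}; col 1 has {1,4}; box has {3,4} → only 2 remains.

2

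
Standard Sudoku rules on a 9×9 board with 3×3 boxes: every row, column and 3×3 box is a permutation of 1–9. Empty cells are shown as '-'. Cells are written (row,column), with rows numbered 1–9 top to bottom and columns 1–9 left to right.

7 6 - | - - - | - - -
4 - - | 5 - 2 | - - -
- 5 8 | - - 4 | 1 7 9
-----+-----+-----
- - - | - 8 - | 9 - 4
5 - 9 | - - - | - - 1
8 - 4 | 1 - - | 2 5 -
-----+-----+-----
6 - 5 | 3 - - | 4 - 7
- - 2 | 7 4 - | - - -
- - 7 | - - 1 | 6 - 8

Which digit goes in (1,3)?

(3,4) = 6: row 3 has {1,4,5,7,8,9}; col 4 has {1,3,5,7}; box has {2,4,5} → only 6 remains.
(3,5) = 3: row 3 has {1,4,5,6,7,8,9}; col 5 has {4,8}; box has {2,4,5,6} → only 3 remains.
(4,4) = 2: row 4 has {4,8,9}; col 4 has {1,3,5,6,7}; box has {1,8} → only 2 remains.
(5,4) = 4: row 5 has {1,5,9}; col 4 has {1,2,3,5,6,7}; box has {1,2,8} → only 4 remains.
(9,4) = 9: row 9 has {1,6,7,8}; col 4 has {1,2,3,4,5,6,7}; box has {1,3,4,7} → only 9 remains.
(1,4) = 8: row 1 has {6,7}; col 4 has {1,2,3,4,5,6,7,9}; box has {2,3,4,5,6} → only 8 remains.
(1,6) = 9: row 1 has {6,7,8}; col 6 has {1,2,4}; box has {2,3,4,5,6,8} → only 9 remains.
(3,1) = 2: row 3 has {1,3,4,5,6,7,8,9}; col 1 has {4,5,6,7,8}; box has {4,5,6,7,8} → only 2 remains.
(7,5) = 2: row 7 has {3,4,5,6,7}; col 5 has {3,4,8}; box has {1,3,4,7,9} → only 2 remains.
(7,6) = 8: row 7 has {2,3,4,5,6,7}; col 6 has {1,2,4,9}; box has {1,2,3,4,7,9} → only 8 remains.
(9,1) = 3: row 9 has {1,6,7,8,9}; col 1 has {2,4,5,6,7,8}; box has {2,5,6,7} → only 3 remains.
(9,2) = 4: row 9 has {1,3,6,7,8,9}; col 2 has {5,6}; box has {2,3,5,6,7} → only 4 remains.
(9,5) = 5: row 9 has {1,3,4,6,7,8,9}; col 5 has {2,3,4,8}; box has {1,2,3,4,7,8,9} → only 5 remains.
(9,8) = 2: row 9 has {1,3,4,5,6,7,8,9}; col 8 has {5,7}; box has {4,6,7,8} → only 2 remains.
(1,5) = 1: row 1 has {6,7,8,9}; col 5 has {2,3,4,5,8}; box has {2,3,4,5,6,8,9} → only 1 remains.
(2,5) = 7: row 2 has {2,4,5}; col 5 has {1,2,3,4,5,8}; box has {1,2,3,4,5,6,8,9} → only 7 remains.
(4,1) = 1: row 4 has {2,4,8,9}; col 1 has {2,3,4,5,6,7,8}; box has {4,5,8,9} → only 1 remains.
(5,5) = 6: row 5 has {1,4,5,9}; col 5 has {1,2,3,4,5,7,8}; box has {1,2,4,8} → only 6 remains.
(6,5) = 9: row 6 has {1,2,4,5,8}; col 5 has {1,2,3,4,5,6,7,8}; box has {1,2,4,6,8} → only 9 remains.
(8,1) = 9: row 8 has {2,4,7}; col 1 has {1,2,3,4,5,6,7,8}; box has {2,3,4,5,6,7} → only 9 remains.
(8,6) = 6: row 8 has {2,4,7,9}; col 6 has {1,2,4,8,9}; box has {1,2,3,4,5,7,8,9} → only 6 remains.
(1,3) = 3: row 1 has {1,6,7,8,9}; col 3 has {2,4,5,7,8,9}; box has {2,4,5,6,7,8} → only 3 remains.

3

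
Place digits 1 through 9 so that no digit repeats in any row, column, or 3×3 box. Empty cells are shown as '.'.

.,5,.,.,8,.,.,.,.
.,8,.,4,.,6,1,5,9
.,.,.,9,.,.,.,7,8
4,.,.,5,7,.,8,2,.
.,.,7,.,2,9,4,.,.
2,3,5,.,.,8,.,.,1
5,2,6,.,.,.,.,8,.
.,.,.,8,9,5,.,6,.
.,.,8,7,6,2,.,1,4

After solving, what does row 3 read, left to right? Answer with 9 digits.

643951278

row 2, column 5 = 3: row 2 has {1,4,5,6,8,9}; col 5 has {2,6,7,8,9}; box has {4,6,8,9} → only 3 remains.
row 3, column 6 = 1: row 3 has {7,8,9}; col 6 has {2,5,6,8,9}; box has {3,4,6,8,9} → only 1 remains.
row 4, column 6 = 3: row 4 has {2,4,5,7,8}; col 6 has {1,2,5,6,8,9}; box has {2,5,7,8,9} → only 3 remains.
row 4, column 9 = 6: row 4 has {2,3,4,5,7,8}; col 9 has {1,4,8,9}; box has {1,2,4,8} → only 6 remains.
row 5, column 8 = 3: row 5 has {2,4,7,9}; col 8 has {1,2,5,6,7,8}; box has {1,2,4,6,8} → only 3 remains.
row 5, column 9 = 5: row 5 has {2,3,4,7,9}; col 9 has {1,4,6,8,9}; box has {1,2,3,4,6,8} → only 5 remains.
row 6, column 4 = 6: row 6 has {1,2,3,5,8}; col 4 has {4,5,7,8,9}; box has {2,3,5,7,8,9} → only 6 remains.
row 6, column 5 = 4: row 6 has {1,2,3,5,6,8}; col 5 has {2,3,6,7,8,9}; box has {2,3,5,6,7,8,9} → only 4 remains.
row 6, column 8 = 9: row 6 has {1,2,3,4,5,6,8}; col 8 has {1,2,3,5,6,7,8}; box has {1,2,3,4,5,6,8} → only 9 remains.
row 7, column 5 = 1: row 7 has {2,5,6,8}; col 5 has {2,3,4,6,7,8,9}; box has {2,5,6,7,8,9} → only 1 remains.
row 7, column 6 = 4: row 7 has {1,2,5,6,8}; col 6 has {1,2,3,5,6,8,9}; box has {1,2,5,6,7,8,9} → only 4 remains.
row 9, column 2 = 9: row 9 has {1,2,4,6,7,8}; col 2 has {2,3,5,8}; box has {2,5,6,8} → only 9 remains.
row 1, column 4 = 2: row 1 has {5,8}; col 4 has {4,5,6,7,8,9}; box has {1,3,4,6,8,9} → only 2 remains.
row 1, column 6 = 7: row 1 has {2,5,8}; col 6 has {1,2,3,4,5,6,8,9}; box has {1,2,3,4,6,8,9} → only 7 remains.
row 1, column 8 = 4: row 1 has {2,5,7,8}; col 8 has {1,2,3,5,6,7,8,9}; box has {1,5,7,8,9} → only 4 remains.
row 1, column 9 = 3: row 1 has {2,4,5,7,8}; col 9 has {1,4,5,6,8,9}; box has {1,4,5,7,8,9} → only 3 remains.
row 2, column 1 = 7: row 2 has {1,3,4,5,6,8,9}; col 1 has {2,4,5}; box has {5,8} → only 7 remains.
row 2, column 3 = 2: row 2 has {1,3,4,5,6,7,8,9}; col 3 has {5,6,7,8}; box has {5,7,8} → only 2 remains.
row 3, column 5 = 5: row 3 has {1,7,8,9}; col 5 has {1,2,3,4,6,7,8,9}; box has {1,2,3,4,6,7,8,9} → only 5 remains.
row 4, column 2 = 1: row 4 has {2,3,4,5,6,7,8}; col 2 has {2,3,5,8,9}; box has {2,3,4,5,7} → only 1 remains.
row 4, column 3 = 9: row 4 has {1,2,3,4,5,6,7,8}; col 3 has {2,5,6,7,8}; box has {1,2,3,4,5,7} → only 9 remains.
row 5, column 2 = 6: row 5 has {2,3,4,5,7,9}; col 2 has {1,2,3,5,8,9}; box has {1,2,3,4,5,7,9} → only 6 remains.
row 5, column 4 = 1: row 5 has {2,3,4,5,6,7,9}; col 4 has {2,4,5,6,7,8,9}; box has {2,3,4,5,6,7,8,9} → only 1 remains.
row 6, column 7 = 7: row 6 has {1,2,3,4,5,6,8,9}; col 7 has {1,4,8}; box has {1,2,3,4,5,6,8,9} → only 7 remains.
row 7, column 4 = 3: row 7 has {1,2,4,5,6,8}; col 4 has {1,2,4,5,6,7,8,9}; box has {1,2,4,5,6,7,8,9} → only 3 remains.
row 7, column 7 = 9: row 7 has {1,2,3,4,5,6,8}; col 7 has {1,4,7,8}; box has {1,4,6,8} → only 9 remains.
row 7, column 9 = 7: row 7 has {1,2,3,4,5,6,8,9}; col 9 has {1,3,4,5,6,8,9}; box has {1,4,6,8,9} → only 7 remains.
row 8, column 9 = 2: row 8 has {5,6,8,9}; col 9 has {1,3,4,5,6,7,8,9}; box has {1,4,6,7,8,9} → only 2 remains.
row 9, column 1 = 3: row 9 has {1,2,4,6,7,8,9}; col 1 has {2,4,5,7}; box has {2,5,6,8,9} → only 3 remains.
row 9, column 7 = 5: row 9 has {1,2,3,4,6,7,8,9}; col 7 has {1,4,7,8,9}; box has {1,2,4,6,7,8,9} → only 5 remains.
row 1, column 3 = 1: row 1 has {2,3,4,5,7,8}; col 3 has {2,5,6,7,8,9}; box has {2,5,7,8} → only 1 remains.
row 1, column 7 = 6: row 1 has {1,2,3,4,5,7,8}; col 7 has {1,4,5,7,8,9}; box has {1,3,4,5,7,8,9} → only 6 remains.
row 3, column 1 = 6: row 3 has {1,5,7,8,9}; col 1 has {2,3,4,5,7}; box has {1,2,5,7,8} → only 6 remains.
row 3, column 2 = 4: row 3 has {1,5,6,7,8,9}; col 2 has {1,2,3,5,6,8,9}; box has {1,2,5,6,7,8} → only 4 remains.
row 3, column 3 = 3: row 3 has {1,4,5,6,7,8,9}; col 3 has {1,2,5,6,7,8,9}; box has {1,2,4,5,6,7,8} → only 3 remains.
row 3, column 7 = 2: row 3 has {1,3,4,5,6,7,8,9}; col 7 has {1,4,5,6,7,8,9}; box has {1,3,4,5,6,7,8,9} → only 2 remains.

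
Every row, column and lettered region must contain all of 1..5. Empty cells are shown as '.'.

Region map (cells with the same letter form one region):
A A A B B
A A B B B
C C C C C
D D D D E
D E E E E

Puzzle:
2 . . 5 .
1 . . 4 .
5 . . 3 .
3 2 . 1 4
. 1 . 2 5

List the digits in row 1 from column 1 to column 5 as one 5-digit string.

23451

r3c2 = 4 (sole candidate).
r4c3 = 5 (sole candidate).
r5c1 = 4 (sole candidate).
r5c3 = 3 (sole candidate).
r1c2 = 3: row 1 has {2,5}; col 2 has {1,2,4}; region has {1,2} → only 3 remains.
r1c3 = 4: row 1 has {2,3,5}; col 3 has {3,5}; region has {1,2,3} → only 4 remains.
r1c5 = 1: row 1 has {2,3,4,5}; col 5 has {4,5}; region has {4,5} → only 1 remains.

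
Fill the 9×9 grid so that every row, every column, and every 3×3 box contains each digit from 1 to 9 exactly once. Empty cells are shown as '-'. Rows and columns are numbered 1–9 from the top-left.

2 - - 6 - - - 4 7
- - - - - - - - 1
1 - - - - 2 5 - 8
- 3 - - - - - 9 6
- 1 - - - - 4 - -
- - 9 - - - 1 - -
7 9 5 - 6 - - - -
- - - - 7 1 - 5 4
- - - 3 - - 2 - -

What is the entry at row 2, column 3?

row 7, column 9 = 3 (sole candidate).
row 9, column 9 = 9 (sole candidate).
row 7, column 7 = 8 (sole candidate).
row 7, column 8 = 1 (sole candidate).
row 8, column 7 = 6 (sole candidate).
row 9, column 8 = 7 (sole candidate).
row 4, column 7 = 7 (sole candidate).
row 7, column 6 = 4 (sole candidate).
row 7, column 4 = 2 (sole candidate).
row 1, column 5 = 1 (hidden single in row 1).
row 2, column 8 = 2 (hidden single in row 2).
row 4, column 4 = 1 (hidden single in row 4).
row 8, column 4 = 9 (hidden single in row 8).
row 3, column 5 = 9 (hidden single in row 3).
row 1, column 7 = 9 (hidden single in row 1).
row 2, column 7 = 3 (sole candidate).
row 3, column 8 = 6 (sole candidate).
row 2, column 1 = 9 (hidden single in row 2).
row 3, column 3 = 3 (hidden single in row 3).
row 1, column 3 = 8 (sole candidate).
row 8, column 3 = 2 (sole candidate).
row 1, column 2 = 5 (sole candidate).
row 1, column 6 = 3 (sole candidate).
row 4, column 3 = 4 (sole candidate).
row 8, column 2 = 8 (sole candidate).
row 8, column 1 = 3 (sole candidate).
row 4, column 5 = 2 (hidden single in row 4).
row 5, column 9 = 2 (hidden single in row 5).
row 5, column 6 = 9 (hidden single in row 5).
row 6, column 9 = 5 (sole candidate).
row 6, column 2 = 2 (hidden single in row 6).
row 9, column 3 = 1 (hidden single in row 9).
row 9, column 1 = 4 (hidden single in column 1).
row 9, column 2 = 6 (sole candidate).
row 2, column 3 = 6: in row 2, 6 can only go here (every other open cell in that row sees a 6).

6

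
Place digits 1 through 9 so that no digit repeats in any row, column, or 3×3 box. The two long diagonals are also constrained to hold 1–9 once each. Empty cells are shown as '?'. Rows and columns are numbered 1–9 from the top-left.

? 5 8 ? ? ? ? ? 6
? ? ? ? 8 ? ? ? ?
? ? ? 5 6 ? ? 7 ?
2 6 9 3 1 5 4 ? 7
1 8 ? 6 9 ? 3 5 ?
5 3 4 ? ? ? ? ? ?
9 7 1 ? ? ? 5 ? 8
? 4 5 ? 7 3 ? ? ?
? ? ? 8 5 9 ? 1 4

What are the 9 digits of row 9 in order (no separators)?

R1C1 = 7: row 1 has {5,6,8}; col 1 has {1,2,5,9}; box has {5,8}; main diagonal has {3,4,5,9} → only 7 remains.
R3C3 = 2: row 3 has {5,6,7}; col 3 has {1,4,5,8,9}; box has {5,7,8}; main diagonal has {3,4,5,7,9} → only 2 remains.
R3C7 = 8: row 3 has {2,5,6,7}; col 7 has {3,4,5}; box has {6,7}; anti-diagonal has {1,4,5,6,9} → only 8 remains.
R4C8 = 8: row 4 has {1,2,3,4,5,6,7,9}; col 8 has {1,5,7}; box has {3,4,5,7} → only 8 remains.
R5C3 = 7: row 5 has {1,3,5,6,8,9}; col 3 has {1,2,4,5,8,9}; box has {1,2,3,4,5,6,8,9} → only 7 remains.
R5C9 = 2: row 5 has {1,3,5,6,7,8,9}; col 9 has {4,6,7,8}; box has {3,4,5,7,8} → only 2 remains.
R6C5 = 2: row 6 has {3,4,5}; col 5 has {1,5,6,7,8,9}; box has {1,3,5,6,9} → only 2 remains.
R6C6 = 8: row 6 has {2,3,4,5}; col 6 has {3,5,9}; box has {1,2,3,5,6,9}; main diagonal has {2,3,4,5,7,9} → only 8 remains.
R7C5 = 4: row 7 has {1,5,7,8,9}; col 5 has {1,2,5,6,7,8,9}; box has {3,5,7,8,9} → only 4 remains.
R8C8 = 6: row 8 has {3,4,5,7}; col 8 has {1,5,7,8}; box has {1,4,5,8}; main diagonal has {2,3,4,5,7,8,9} → only 6 remains.
R8C9 = 9: row 8 has {3,4,5,6,7}; col 9 has {2,4,6,7,8}; box has {1,4,5,6,8} → only 9 remains.
R9C1 = 3: row 9 has {1,4,5,8,9}; col 1 has {1,2,5,7,9}; box has {1,4,5,7,9}; anti-diagonal has {1,4,5,6,8,9} → only 3 remains.
R9C2 = 2: row 9 has {1,3,4,5,8,9}; col 2 has {3,4,5,6,7,8}; box has {1,3,4,5,7,9} → only 2 remains.
R9C3 = 6: row 9 has {1,2,3,4,5,8,9}; col 3 has {1,2,4,5,7,8,9}; box has {1,2,3,4,5,7,9} → only 6 remains.
R9C7 = 7: row 9 has {1,2,3,4,5,6,8,9}; col 7 has {3,4,5,8}; box has {1,4,5,6,8,9} → only 7 remains.

326859714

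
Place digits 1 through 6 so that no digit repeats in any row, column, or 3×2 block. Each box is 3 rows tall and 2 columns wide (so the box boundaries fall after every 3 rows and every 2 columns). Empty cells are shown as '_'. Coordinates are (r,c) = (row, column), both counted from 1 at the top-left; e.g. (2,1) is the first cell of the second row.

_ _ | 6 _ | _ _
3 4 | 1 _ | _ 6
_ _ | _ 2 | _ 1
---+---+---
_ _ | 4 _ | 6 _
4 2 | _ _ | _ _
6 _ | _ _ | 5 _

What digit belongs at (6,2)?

(2,4) = 5 (sole candidate).
(2,5) = 2 (sole candidate).
(3,1) = 5 (sole candidate).
(3,2) = 6 (sole candidate).
(3,3) = 3 (sole candidate).
(3,5) = 4 (sole candidate).
(4,1) = 1 (sole candidate).
(4,4) = 3 (sole candidate).
(4,6) = 2 (sole candidate).
(5,3) = 5 (sole candidate).
(5,6) = 3 (sole candidate).
(6,2) = 3: row 6 has {5,6}; col 2 has {2,4,6}; box has {1,2,4,6} → only 3 remains.

3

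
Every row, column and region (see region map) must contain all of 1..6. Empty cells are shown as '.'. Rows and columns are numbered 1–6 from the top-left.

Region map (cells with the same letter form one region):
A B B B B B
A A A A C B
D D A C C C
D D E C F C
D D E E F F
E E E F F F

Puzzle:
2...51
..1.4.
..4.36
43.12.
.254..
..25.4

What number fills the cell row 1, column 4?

row 3, column 4 = 2 (sole candidate).
row 4, column 3 = 6 (sole candidate).
row 4, column 6 = 5 (sole candidate).
row 5, column 6 = 3 (sole candidate).
row 6, column 2 = 1 (sole candidate).
row 6, column 5 = 6 (sole candidate).
row 1, column 3 = 3 (sole candidate).
row 1, column 4 = 6: row 1 has {1,2,3,5}; col 4 has {1,2,4,5}; region has {1,3,5} → only 6 remains.

6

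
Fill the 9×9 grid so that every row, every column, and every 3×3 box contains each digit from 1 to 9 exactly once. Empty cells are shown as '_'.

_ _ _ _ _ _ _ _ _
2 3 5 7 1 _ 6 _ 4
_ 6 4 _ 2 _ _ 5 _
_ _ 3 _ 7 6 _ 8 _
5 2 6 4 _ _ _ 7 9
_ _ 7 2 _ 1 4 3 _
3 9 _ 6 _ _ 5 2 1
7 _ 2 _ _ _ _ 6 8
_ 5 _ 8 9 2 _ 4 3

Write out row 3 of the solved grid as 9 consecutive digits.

r2c8 = 9 (sole candidate).
r3c9 = 7: row 3 has {2,4,5,6}; col 9 has {1,3,4,8,9}; box has {4,5,6,9} → only 7 remains.
r5c7 = 1 (sole candidate).
r6c2 = 8 (sole candidate).
r6c5 = 5 (sole candidate).
r6c9 = 6 (sole candidate).
r7c3 = 8 (sole candidate).
r7c5 = 4 (sole candidate).
r7c6 = 7 (sole candidate).
r8c5 = 3 (sole candidate).
r8c6 = 5 (sole candidate).
r8c7 = 9 (sole candidate).
r9c3 = 1 (sole candidate).
r9c7 = 7 (sole candidate).
r1c3 = 9 (sole candidate).
r1c8 = 1 (sole candidate).
r1c9 = 2 (sole candidate).
r2c6 = 8 (sole candidate).
r4c4 = 9 (sole candidate).
r4c7 = 2 (sole candidate).
r4c9 = 5 (sole candidate).
r5c5 = 8 (sole candidate).
r5c6 = 3 (sole candidate).
r6c1 = 9 (sole candidate).
r8c2 = 4 (sole candidate).
r8c4 = 1 (sole candidate).
r9c1 = 6 (sole candidate).
r1c1 = 8 (sole candidate).
r1c2 = 7 (sole candidate).
r1c5 = 6 (sole candidate).
r1c6 = 4 (sole candidate).
r1c7 = 3 (sole candidate).
r3c1 = 1: row 3 has {2,4,5,6,7}; col 1 has {2,3,5,6,7,8,9}; box has {2,3,4,5,6,7,8,9} → only 1 remains.
r3c4 = 3: row 3 has {1,2,4,5,6,7}; col 4 has {1,2,4,6,7,8,9}; box has {1,2,4,6,7,8} → only 3 remains.
r3c6 = 9: row 3 has {1,2,3,4,5,6,7}; col 6 has {1,2,3,4,5,6,7,8}; box has {1,2,3,4,6,7,8} → only 9 remains.
r3c7 = 8: row 3 has {1,2,3,4,5,6,7,9}; col 7 has {1,2,3,4,5,6,7,9}; box has {1,2,3,4,5,6,7,9} → only 8 remains.

164329857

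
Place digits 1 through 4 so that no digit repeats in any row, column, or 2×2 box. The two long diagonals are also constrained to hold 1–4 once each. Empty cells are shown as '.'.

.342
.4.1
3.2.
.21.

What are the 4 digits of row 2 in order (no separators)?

2431

R1C1 = 1 (sole candidate).
R2C1 = 2: row 2 has {1,4}; col 1 has {1,3}; box has {1,3,4} → only 2 remains.
R2C3 = 3: row 2 has {1,2,4}; col 3 has {1,2,4}; box has {1,2,4}; anti-diagonal has {2} → only 3 remains.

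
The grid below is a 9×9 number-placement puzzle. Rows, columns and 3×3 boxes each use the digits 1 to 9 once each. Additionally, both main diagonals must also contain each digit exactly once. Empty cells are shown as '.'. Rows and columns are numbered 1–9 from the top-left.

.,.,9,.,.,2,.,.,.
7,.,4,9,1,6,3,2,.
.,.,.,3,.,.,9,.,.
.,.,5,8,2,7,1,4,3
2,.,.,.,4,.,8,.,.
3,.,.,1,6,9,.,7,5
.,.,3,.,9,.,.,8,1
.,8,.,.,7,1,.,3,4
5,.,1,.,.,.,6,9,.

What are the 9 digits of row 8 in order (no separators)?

982671534

r1c9 = 6 (sole candidate).
r2c2 = 5 (sole candidate).
r2c9 = 8 (sole candidate).
r3c9 = 7 (sole candidate).
r5c4 = 5 (sole candidate).
r5c6 = 3 (sole candidate).
r5c8 = 6 (sole candidate).
r5c9 = 9 (sole candidate).
r6c2 = 4 (sole candidate).
r6c3 = 8 (sole candidate).
r6c7 = 2 (sole candidate).
r7c7 = 7 (sole candidate).
r8c7 = 5: row 8 has {1,3,4,7,8}; col 7 has {1,2,3,6,7,8,9}; box has {1,3,4,6,7,8,9} → only 5 remains.
r9c9 = 2 (sole candidate).
r1c1 = 1 (sole candidate).
r1c2 = 3 (sole candidate).
r1c7 = 4 (sole candidate).
r1c8 = 5 (sole candidate).
r3c3 = 6 (sole candidate).
r3c8 = 1 (sole candidate).
r5c3 = 7 (sole candidate).
r8c3 = 2: row 8 has {1,3,4,5,7,8}; col 3 has {1,3,4,5,6,7,8,9}; box has {1,3,5,8} → only 2 remains.
r8c4 = 6: row 8 has {1,2,3,4,5,7,8}; col 4 has {1,3,5,8,9}; box has {1,7,9} → only 6 remains.
r9c2 = 7 (sole candidate).
r9c4 = 4 (sole candidate).
r9c6 = 8 (sole candidate).
r1c4 = 7 (sole candidate).
r1c5 = 8 (sole candidate).
r3c1 = 8 (sole candidate).
r3c2 = 2 (sole candidate).
r3c5 = 5 (sole candidate).
r3c6 = 4 (sole candidate).
r5c2 = 1 (sole candidate).
r7c2 = 6 (sole candidate).
r7c4 = 2 (sole candidate).
r7c6 = 5 (sole candidate).
r8c1 = 9: row 8 has {1,2,3,4,5,6,7,8}; col 1 has {1,2,3,5,7,8}; box has {1,2,3,5,6,7,8} → only 9 remains.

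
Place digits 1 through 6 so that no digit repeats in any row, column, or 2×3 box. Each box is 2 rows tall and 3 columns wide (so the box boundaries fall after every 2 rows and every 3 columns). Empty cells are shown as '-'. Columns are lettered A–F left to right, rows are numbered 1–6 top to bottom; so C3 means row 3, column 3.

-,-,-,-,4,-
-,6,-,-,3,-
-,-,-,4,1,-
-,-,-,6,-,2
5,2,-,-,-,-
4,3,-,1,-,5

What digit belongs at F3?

3

F2 = 1 (sole candidate).
B3 = 5 (sole candidate).
F3 = 3: row 3 has {1,4,5}; col 6 has {1,2,5}; box has {1,2,4,6} → only 3 remains.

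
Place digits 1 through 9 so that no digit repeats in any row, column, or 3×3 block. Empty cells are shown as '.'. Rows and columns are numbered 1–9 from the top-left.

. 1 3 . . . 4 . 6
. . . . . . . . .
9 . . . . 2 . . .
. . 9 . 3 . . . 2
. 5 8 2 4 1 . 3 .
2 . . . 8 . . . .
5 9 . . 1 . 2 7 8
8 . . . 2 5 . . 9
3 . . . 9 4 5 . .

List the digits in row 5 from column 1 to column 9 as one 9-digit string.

658241937

r1c1 = 7: row 1 has {1,3,4,6}; col 1 has {2,3,5,8,9}; box has {1,3,9} → only 7 remains.
r1c5 = 5: row 1 has {1,3,4,6,7}; col 5 has {1,2,3,4,8,9}; box has {2} → only 5 remains.
r5c1 = 6: row 5 has {1,2,3,4,5,8}; col 1 has {2,3,5,7,8,9}; box has {2,5,8,9} → only 6 remains.
r5c9 = 7: row 5 has {1,2,3,4,5,6,8}; col 9 has {2,6,8,9}; box has {2,3} → only 7 remains.
r9c9 = 1: row 9 has {3,4,5,9}; col 9 has {2,6,7,8,9}; box has {2,5,7,8,9} → only 1 remains.
r2c1 = 4: row 2 has {}; col 1 has {2,3,5,6,7,8,9}; box has {1,3,7,9} → only 4 remains.
r4c1 = 1: row 4 has {2,3,9}; col 1 has {2,3,4,5,6,7,8,9}; box has {2,5,6,8,9} → only 1 remains.
r5c7 = 9: row 5 has {1,2,3,4,5,6,7,8}; col 7 has {2,4,5}; box has {2,3,7} → only 9 remains.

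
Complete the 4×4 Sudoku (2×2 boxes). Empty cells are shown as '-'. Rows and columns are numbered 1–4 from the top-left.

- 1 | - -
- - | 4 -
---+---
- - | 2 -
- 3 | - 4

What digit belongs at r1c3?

r1c3 = 3: row 1 has {1}; col 3 has {2,4}; box has {4} → only 3 remains.

3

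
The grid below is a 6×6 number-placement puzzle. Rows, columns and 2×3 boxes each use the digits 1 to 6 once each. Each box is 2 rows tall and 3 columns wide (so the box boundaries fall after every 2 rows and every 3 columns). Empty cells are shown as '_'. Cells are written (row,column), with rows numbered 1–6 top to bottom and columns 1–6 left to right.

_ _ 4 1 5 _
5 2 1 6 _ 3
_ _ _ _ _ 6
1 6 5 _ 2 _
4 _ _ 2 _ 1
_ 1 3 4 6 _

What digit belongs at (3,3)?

(1,2) = 3 (sole candidate).
(1,6) = 2 (sole candidate).
(2,5) = 4 (sole candidate).
(3,2) = 4 (sole candidate).
(3,3) = 2: row 3 has {4,6}; col 3 has {1,3,4,5}; box has {1,4,5,6} → only 2 remains.

2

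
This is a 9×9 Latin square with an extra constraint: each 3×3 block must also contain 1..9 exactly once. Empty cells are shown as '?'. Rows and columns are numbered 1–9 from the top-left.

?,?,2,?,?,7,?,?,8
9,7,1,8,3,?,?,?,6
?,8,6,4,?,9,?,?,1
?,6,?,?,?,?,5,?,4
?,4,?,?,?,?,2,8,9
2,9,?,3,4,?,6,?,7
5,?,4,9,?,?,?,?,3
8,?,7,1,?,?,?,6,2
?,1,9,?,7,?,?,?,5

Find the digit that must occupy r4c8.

3

r2c7 = 4 (sole candidate).
r3c1 = 3 (sole candidate).
r3c7 = 7 (sole candidate).
r6c8 = 1 (sole candidate).
r7c2 = 2 (sole candidate).
r7c8 = 7 (sole candidate).
r8c2 = 3 (sole candidate).
r8c5 = 5 (sole candidate).
r8c6 = 4 (sole candidate).
r8c7 = 9 (sole candidate).
r9c1 = 6 (sole candidate).
r9c4 = 2 (sole candidate).
r9c7 = 8 (sole candidate).
r9c8 = 4 (sole candidate).
r1c1 = 4 (sole candidate).
r1c2 = 5 (sole candidate).
r1c4 = 6 (sole candidate).
r1c5 = 1 (sole candidate).
r1c7 = 3 (sole candidate).
r1c8 = 9 (sole candidate).
r3c5 = 2 (sole candidate).
r3c8 = 5 (sole candidate).
r4c4 = 7 (sole candidate).
r4c8 = 3: row 4 has {4,5,6,7}; col 8 has {1,4,5,6,7,8,9}; box has {1,2,4,5,6,7,8,9} → only 3 remains.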